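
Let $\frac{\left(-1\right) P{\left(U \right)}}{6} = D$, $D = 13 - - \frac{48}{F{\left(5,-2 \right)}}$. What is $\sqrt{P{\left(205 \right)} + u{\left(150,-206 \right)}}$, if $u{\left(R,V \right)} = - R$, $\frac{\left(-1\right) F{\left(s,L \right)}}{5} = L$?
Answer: $\frac{2 i \sqrt{1605}}{5} \approx 16.025 i$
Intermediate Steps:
$F{\left(s,L \right)} = - 5 L$
$D = \frac{89}{5}$ ($D = 13 - - \frac{48}{\left(-5\right) \left(-2\right)} = 13 - - \frac{48}{10} = 13 - \left(-48\right) \frac{1}{10} = 13 - - \frac{24}{5} = 13 + \frac{24}{5} = \frac{89}{5} \approx 17.8$)
$P{\left(U \right)} = - \frac{534}{5}$ ($P{\left(U \right)} = \left(-6\right) \frac{89}{5} = - \frac{534}{5}$)
$\sqrt{P{\left(205 \right)} + u{\left(150,-206 \right)}} = \sqrt{- \frac{534}{5} - 150} = \sqrt{- \frac{1284}{5}} = \frac{2 i \sqrt{1605}}{5}$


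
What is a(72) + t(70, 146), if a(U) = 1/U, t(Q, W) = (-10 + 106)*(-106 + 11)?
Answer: -656639/72 ≈ -9120.0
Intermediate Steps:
t(Q, W) = -9120 (t(Q, W) = 96*(-95) = -9120)
a(72) + t(70, 146) = 1/72 - 9120 = -656639/72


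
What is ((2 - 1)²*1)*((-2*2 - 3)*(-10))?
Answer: 70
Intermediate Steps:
((2 - 1)²*1)*((-2*2 - 3)*(-10)) = (1²*1)*((-4 - 3)*(-10)) = (1*1)*(-7*(-10)) = 1*70 = 70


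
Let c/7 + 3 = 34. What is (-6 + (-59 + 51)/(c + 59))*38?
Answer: -15808/69 ≈ -229.10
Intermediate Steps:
c = 217 (c = -21 + 7*34 = -21 + 238 = 217)
(-6 + (-59 + 51)/(c + 59))*38 = (-6 + (-59 + 51)/(217 + 59))*38 = (-6 - 8/276)*38 = (-6 - 8*1/276)*38 = (-6 - 2/69)*38 = -416/69*38 = -15808/69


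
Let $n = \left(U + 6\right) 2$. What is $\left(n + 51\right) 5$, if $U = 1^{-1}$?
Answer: $325$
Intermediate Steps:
$U = 1$
$n = 14$ ($n = \left(1 + 6\right) 2 = 7 \cdot 2 = 14$)
$\left(n + 51\right) 5 = \left(14 + 51\right) 5 = 65 \cdot 5 = 325$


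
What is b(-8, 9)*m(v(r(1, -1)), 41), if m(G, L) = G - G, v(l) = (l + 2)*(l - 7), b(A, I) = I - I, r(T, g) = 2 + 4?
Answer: 0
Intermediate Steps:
r(T, g) = 6
b(A, I) = 0
v(l) = (-7 + l)*(2 + l) (v(l) = (2 + l)*(-7 + l) = (-7 + l)*(2 + l))
m(G, L) = 0
b(-8, 9)*m(v(r(1, -1)), 41) = 0*0 = 0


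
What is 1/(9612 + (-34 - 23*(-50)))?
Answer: 1/10728 ≈ 9.3214e-5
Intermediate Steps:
1/(9612 + (-34 - 23*(-50))) = 1/(9612 + (-34 + 1150)) = 1/(9612 + 1116) = 1/10728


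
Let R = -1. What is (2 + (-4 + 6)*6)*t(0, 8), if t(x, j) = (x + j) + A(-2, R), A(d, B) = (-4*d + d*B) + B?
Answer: 238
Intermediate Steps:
A(d, B) = B - 4*d + B*d (A(d, B) = (-4*d + B*d) + B = B - 4*d + B*d)
t(x, j) = 9 + j + x (t(x, j) = (x + j) + (-1 - 4*(-2) - 1*(-2)) = (j + x) + (-1 + 8 + 2) = (j + x) + 9 = 9 + j + x)
(2 + (-4 + 6)*6)*t(0, 8) = (2 + (-4 + 6)*6)*(9 + 8 + 0) = (2 + 2*6)*17 = (2 + 12)*17 = 14*17 = 238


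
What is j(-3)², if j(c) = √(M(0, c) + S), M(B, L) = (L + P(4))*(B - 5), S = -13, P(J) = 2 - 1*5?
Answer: 17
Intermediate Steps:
P(J) = -3 (P(J) = 2 - 5 = -3)
M(B, L) = (-5 + B)*(-3 + L) (M(B, L) = (L - 3)*(B - 5) = (-3 + L)*(-5 + B) = (-5 + B)*(-3 + L))
j(c) = √(2 - 5*c) (j(c) = √((15 - 5*c - 3*0 + 0*c) - 13) = √((15 - 5*c + 0 + 0) - 13) = √((15 - 5*c) - 13) = √(2 - 5*c))
j(-3)² = (√(2 - 5*(-3)))² = (√(2 + 15))² = (√17)² = 17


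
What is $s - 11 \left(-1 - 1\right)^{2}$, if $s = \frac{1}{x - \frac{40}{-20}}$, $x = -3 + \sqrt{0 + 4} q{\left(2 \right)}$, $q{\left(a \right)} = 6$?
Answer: $- \frac{483}{11} \approx -43.909$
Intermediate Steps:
$x = 9$ ($x = -3 + \sqrt{0 + 4} \cdot 6 = -3 + \sqrt{4} \cdot 6 = -3 + 2 \cdot 6 = -3 + 12 = 9$)
$s = \frac{1}{11}$ ($s = \frac{1}{9 - \frac{40}{-20}} = \frac{1}{9 - -2} = \frac{1}{9 + 2} = \frac{1}{11} \approx 0.090909$)
$s - 11 \left(-1 - 1\right)^{2} = \frac{1}{11} - 11 \left(-1 - 1\right)^{2} = \frac{1}{11} - 11 \left(-2\right)^{2} = \frac{1}{11} - 44 = - \frac{483}{11}$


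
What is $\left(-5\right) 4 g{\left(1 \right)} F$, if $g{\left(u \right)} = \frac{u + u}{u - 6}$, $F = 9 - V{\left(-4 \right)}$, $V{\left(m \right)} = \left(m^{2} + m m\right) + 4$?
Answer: $-216$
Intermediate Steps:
$V{\left(m \right)} = 4 + 2 m^{2}$ ($V{\left(m \right)} = \left(m^{2} + m^{2}\right) + 4 = 2 m^{2} + 4 = 4 + 2 m^{2}$)
$F = -27$ ($F = 9 - \left(4 + 2 \left(-4\right)^{2}\right) = 9 - \left(4 + 2 \cdot 16\right) = 9 - \left(4 + 32\right) = 9 - 36 = -27$)
$g{\left(u \right)} = \frac{2 u}{-6 + u}$
$\left(-5\right) 4 g{\left(1 \right)} F = \left(-5\right) 4 \cdot 2 \cdot 1 \frac{1}{-6 + 1} \left(-27\right) = - 20 \cdot 2 \cdot 1 \frac{1}{-5} \left(-27\right) = - 20 \cdot 2 \cdot 1 \left(- \frac{1}{5}\right) \left(-27\right) = \left(-20\right) \left(- \frac{2}{5}\right) \left(-27\right) = 8 \left(-27\right) = -216$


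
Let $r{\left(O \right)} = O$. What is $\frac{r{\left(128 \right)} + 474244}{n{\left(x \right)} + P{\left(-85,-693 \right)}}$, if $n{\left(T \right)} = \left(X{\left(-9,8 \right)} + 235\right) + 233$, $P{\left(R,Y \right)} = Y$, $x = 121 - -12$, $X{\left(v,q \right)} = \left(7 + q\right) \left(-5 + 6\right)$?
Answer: $- \frac{79062}{35} \approx -2258.9$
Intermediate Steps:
$X{\left(v,q \right)} = 7 + q$ ($X{\left(v,q \right)} = \left(7 + q\right) 1 = 7 + q$)
$x = 133$ ($x = 121 + 12 = 133$)
$n{\left(T \right)} = 483$ ($n{\left(T \right)} = \left(\left(7 + 8\right) + 235\right) + 233 = \left(15 + 235\right) + 233 = 250 + 233 = 483$)
$\frac{r{\left(128 \right)} + 474244}{n{\left(x \right)} + P{\left(-85,-693 \right)}} = \frac{128 + 474244}{483 - 693} = \frac{474372}{-210} = 474372 \left(- \frac{1}{210}\right) = - \frac{79062}{35}$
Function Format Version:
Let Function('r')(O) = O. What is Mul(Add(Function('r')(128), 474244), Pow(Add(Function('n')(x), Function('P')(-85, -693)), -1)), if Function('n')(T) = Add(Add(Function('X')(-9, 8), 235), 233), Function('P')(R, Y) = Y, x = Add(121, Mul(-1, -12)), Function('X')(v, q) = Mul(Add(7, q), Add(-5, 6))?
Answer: Rational(-79062, 35) ≈ -2258.9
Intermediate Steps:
Function('X')(v, q) = Add(7, q) (Function('X')(v, q) = Mul(Add(7, q), 1) = Add(7, q))
x = 133 (x = Add(121, 12) = 133)
Function('n')(T) = 483 (Function('n')(T) = Add(Add(Add(7, 8), 235), 233) = Add(Add(15, 235), 233) = Add(250, 233) = 483)
Mul(Add(Function('r')(128), 474244), Pow(Add(Function('n')(x), Function('P')(-85, -693)), -1)) = Mul(Add(128, 474244), Pow(Add(483, -693), -1)) = Mul(474372, Pow(-210, -1)) = Mul(474372, Rational(-1, 210)) = Rational(-79062, 35)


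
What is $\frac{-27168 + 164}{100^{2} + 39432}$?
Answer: $- \frac{6751}{12358} \approx -0.54629$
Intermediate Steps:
$\frac{-27168 + 164}{100^{2} + 39432} = - \frac{27004}{10000 + 39432} = - \frac{27004}{49432} = \left(-27004\right) \frac{1}{49432} = - \frac{6751}{12358}$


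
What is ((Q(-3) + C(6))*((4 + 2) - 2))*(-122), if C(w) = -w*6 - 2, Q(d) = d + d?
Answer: 21472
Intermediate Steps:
Q(d) = 2*d
C(w) = -2 - 6*w (C(w) = -6*w - 2 = -2 - 6*w)
((Q(-3) + C(6))*((4 + 2) - 2))*(-122) = ((2*(-3) + (-2 - 6*6))*((4 + 2) - 2))*(-122) = ((-6 + (-2 - 36))*(6 - 2))*(-122) = ((-6 - 38)*4)*(-122) = -44*4*(-122) = -176*(-122) = 21472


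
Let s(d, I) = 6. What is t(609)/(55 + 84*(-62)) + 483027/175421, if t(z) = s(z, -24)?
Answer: 2487985605/903944413 ≈ 2.7524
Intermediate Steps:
t(z) = 6
t(609)/(55 + 84*(-62)) + 483027/175421 = 6/(55 + 84*(-62)) + 483027/175421 = 6/(55 - 5208) + 483027*(1/175421) = 6/(-5153) + 483027/175421 = 6*(-1/5153) + 483027/175421 = -6/5153 + 483027/175421 = 2487985605/903944413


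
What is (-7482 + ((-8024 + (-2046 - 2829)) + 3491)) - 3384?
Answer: -20274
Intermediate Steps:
(-7482 + ((-8024 + (-2046 - 2829)) + 3491)) - 3384 = (-7482 + ((-8024 - 4875) + 3491)) - 3384 = (-7482 + (-12899 + 3491)) - 3384 = (-7482 - 9408) - 3384 = -16890 - 3384 = -20274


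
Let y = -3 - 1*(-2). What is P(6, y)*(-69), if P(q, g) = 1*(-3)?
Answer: 207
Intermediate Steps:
y = -1 (y = -3 + 2 = -1)
P(q, g) = -3
P(6, y)*(-69) = -3*(-69) = 207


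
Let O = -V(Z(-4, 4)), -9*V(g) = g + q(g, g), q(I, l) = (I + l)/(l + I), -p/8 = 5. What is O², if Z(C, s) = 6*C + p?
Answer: 49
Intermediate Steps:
p = -40 (p = -8*5 = -40)
Z(C, s) = -40 + 6*C (Z(C, s) = 6*C - 40 = -40 + 6*C)
q(I, l) = 1 (q(I, l) = (I + l)/(I + l) = 1)
V(g) = -⅑ - g/9 (V(g) = -(g + 1)/9 = -(1 + g)/9 = -⅑ - g/9)
O = -7 (O = -(-⅑ - (-40 + 6*(-4))/9) = -(-⅑ - (-40 - 24)/9) = -(-⅑ - ⅑*(-64)) = -(-⅑ + 64/9) = -1*7 = -7)
O² = (-7)² = 49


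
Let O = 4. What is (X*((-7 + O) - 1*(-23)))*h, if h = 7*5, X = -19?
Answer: -13300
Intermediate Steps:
h = 35
(X*((-7 + O) - 1*(-23)))*h = -19*((-7 + 4) - 1*(-23))*35 = -19*(-3 + 23)*35 = -19*20*35 = -380*35 = -13300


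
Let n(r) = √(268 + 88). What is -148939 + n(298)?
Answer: -148939 + 2*√89 ≈ -1.4892e+5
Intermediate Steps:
n(r) = 2*√89 (n(r) = √356 = 2*√89)
-148939 + n(298) = -148939 + 2*√89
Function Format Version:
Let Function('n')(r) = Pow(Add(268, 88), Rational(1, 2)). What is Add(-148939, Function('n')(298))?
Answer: Add(-148939, Mul(2, Pow(89, Rational(1, 2)))) ≈ -1.4892e+5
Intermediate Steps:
Function('n')(r) = Mul(2, Pow(89, Rational(1, 2))) (Function('n')(r) = Pow(356, Rational(1, 2)) = Mul(2, Pow(89, Rational(1, 2))))
Add(-148939, Function('n')(298)) = Add(-148939, Mul(2, Pow(89, Rational(1, 2))))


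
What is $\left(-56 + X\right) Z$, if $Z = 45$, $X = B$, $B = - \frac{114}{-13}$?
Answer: $- \frac{27630}{13} \approx -2125.4$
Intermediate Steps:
$B = \frac{114}{13}$ ($B = \left(-114\right) \left(- \frac{1}{13}\right) = \frac{114}{13} \approx 8.7692$)
$X = \frac{114}{13} \approx 8.7692$
$\left(-56 + X\right) Z = \left(-56 + \frac{114}{13}\right) 45 = \left(- \frac{614}{13}\right) 45 = - \frac{27630}{13}$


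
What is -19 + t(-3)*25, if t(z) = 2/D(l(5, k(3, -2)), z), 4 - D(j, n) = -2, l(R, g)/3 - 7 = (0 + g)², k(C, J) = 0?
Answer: -32/3 ≈ -10.667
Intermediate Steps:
l(R, g) = 21 + 3*g² (l(R, g) = 21 + 3*(0 + g)² = 21 + 3*g²)
D(j, n) = 6 (D(j, n) = 4 - 1*(-2) = 4 + 2 = 6)
t(z) = ⅓ (t(z) = 2/6 = 2*(⅙) = ⅓)
-19 + t(-3)*25 = -19 + (⅓)*25 = -19 + 25/3 = -32/3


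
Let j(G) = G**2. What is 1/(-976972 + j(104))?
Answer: -1/966156 ≈ -1.0350e-6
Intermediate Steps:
1/(-976972 + j(104)) = 1/(-976972 + 104**2) = 1/(-976972 + 10816) = 1/(-966156) = -1/966156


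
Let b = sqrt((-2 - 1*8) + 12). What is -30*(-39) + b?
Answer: 1170 + sqrt(2) ≈ 1171.4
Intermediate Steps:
b = sqrt(2) (b = sqrt((-2 - 8) + 12) = sqrt(-10 + 12) = sqrt(2) ≈ 1.4142)
-30*(-39) + b = -30*(-39) + sqrt(2) = 1170 + sqrt(2)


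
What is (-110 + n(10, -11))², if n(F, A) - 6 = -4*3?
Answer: 13456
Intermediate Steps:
n(F, A) = -6 (n(F, A) = 6 - 4*3 = 6 - 12 = -6)
(-110 + n(10, -11))² = (-110 - 6)² = (-116)² = 13456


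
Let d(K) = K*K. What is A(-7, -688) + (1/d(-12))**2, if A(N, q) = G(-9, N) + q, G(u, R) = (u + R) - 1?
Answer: -14618879/20736 ≈ -705.00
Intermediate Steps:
G(u, R) = -1 + R + u (G(u, R) = (R + u) - 1 = -1 + R + u)
d(K) = K**2
A(N, q) = -10 + N + q (A(N, q) = (-1 + N - 9) + q = (-10 + N) + q = -10 + N + q)
A(-7, -688) + (1/d(-12))**2 = (-10 - 7 - 688) + (1/((-12)**2))**2 = -705 + (1/144)**2 = -705 + 1/20736 = -14618879/20736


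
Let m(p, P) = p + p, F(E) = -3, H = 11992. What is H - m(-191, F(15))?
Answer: 12374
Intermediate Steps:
m(p, P) = 2*p
H - m(-191, F(15)) = 11992 - 2*(-191) = 11992 - 1*(-382) = 11992 + 382 = 12374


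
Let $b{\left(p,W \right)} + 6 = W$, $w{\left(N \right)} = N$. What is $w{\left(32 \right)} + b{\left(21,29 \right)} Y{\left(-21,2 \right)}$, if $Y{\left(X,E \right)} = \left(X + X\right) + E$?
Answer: $-888$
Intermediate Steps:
$b{\left(p,W \right)} = -6 + W$
$Y{\left(X,E \right)} = E + 2 X$ ($Y{\left(X,E \right)} = 2 X + E = E + 2 X$)
$w{\left(32 \right)} + b{\left(21,29 \right)} Y{\left(-21,2 \right)} = 32 + \left(-6 + 29\right) \left(2 + 2 \left(-21\right)\right) = 32 + 23 \left(2 - 42\right) = 32 + 23 \left(-40\right) = 32 - 920 = -888$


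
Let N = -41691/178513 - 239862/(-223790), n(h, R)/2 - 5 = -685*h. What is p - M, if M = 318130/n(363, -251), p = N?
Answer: 41947028098517/28381212413530 ≈ 1.4780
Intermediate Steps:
n(h, R) = 10 - 1370*h (n(h, R) = 10 + 2*(-685*h) = 10 - 1370*h)
N = 2392032594/2853530305 (N = -41691*1/178513 - 239862*(-1/223790) = -41691/178513 + 17133/15985 = 2392032594/2853530305 ≈ 0.83827)
p = 2392032594/2853530305 ≈ 0.83827
M = -31813/49730 (M = 318130/(10 - 1370*363) = 318130/(10 - 497310) = 318130/(-497300) = 318130*(-1/497300) = -31813/49730 ≈ -0.63971)
p - M = 2392032594/2853530305 - 1*(-31813/49730) = 2392032594/2853530305 + 31813/49730 = 41947028098517/28381212413530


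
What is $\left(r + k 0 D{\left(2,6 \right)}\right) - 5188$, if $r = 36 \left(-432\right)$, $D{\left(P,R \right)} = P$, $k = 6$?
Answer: $-20740$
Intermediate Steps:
$r = -15552$
$\left(r + k 0 D{\left(2,6 \right)}\right) - 5188 = \left(-15552 + 6 \cdot 0 \cdot 2\right) - 5188 = \left(-15552 + 0 \cdot 2\right) - 5188 = \left(-15552 + 0\right) - 5188 = -15552 - 5188 = -20740$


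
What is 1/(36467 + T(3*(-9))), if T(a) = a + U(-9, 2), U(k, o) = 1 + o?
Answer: 1/36443 ≈ 2.7440e-5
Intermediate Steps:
T(a) = 3 + a (T(a) = a + (1 + 2) = a + 3 = 3 + a)
1/(36467 + T(3*(-9))) = 1/(36467 + (3 + 3*(-9))) = 1/(36467 + (3 - 27)) = 1/(36467 - 24) = 1/36443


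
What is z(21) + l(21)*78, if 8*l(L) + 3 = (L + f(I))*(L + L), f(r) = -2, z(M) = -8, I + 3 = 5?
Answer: 30973/4 ≈ 7743.3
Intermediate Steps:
I = 2 (I = -3 + 5 = 2)
l(L) = -3/8 + L*(-2 + L)/4 (l(L) = -3/8 + ((L - 2)*(L + L))/8 = -3/8 + ((-2 + L)*(2*L))/8 = -3/8 + (2*L*(-2 + L))/8 = -3/8 + L*(-2 + L)/4)
z(21) + l(21)*78 = -8 + (-3/8 - ½*21 + (¼)*21²)*78 = -8 + (-3/8 - 21/2 + (¼)*441)*78 = -8 + (-3/8 - 21/2 + 441/4)*78 = -8 + (795/8)*78 = -8 + 31005/4 = 30973/4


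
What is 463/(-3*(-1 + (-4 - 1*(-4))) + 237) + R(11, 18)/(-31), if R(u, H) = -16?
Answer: 18193/7440 ≈ 2.4453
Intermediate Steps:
463/(-3*(-1 + (-4 - 1*(-4))) + 237) + R(11, 18)/(-31) = 463/(-3*(-1 + (-4 - 1*(-4))) + 237) - 16/(-31) = 463/(-3*(-1 + (-4 + 4)) + 237) - 16*(-1/31) = 463/(-3*(-1 + 0) + 237) + 16/31 = 463/(-3*(-1) + 237) + 16/31 = 463/(3 + 237) + 16/31 = 463/240 + 16/31 = 18193/7440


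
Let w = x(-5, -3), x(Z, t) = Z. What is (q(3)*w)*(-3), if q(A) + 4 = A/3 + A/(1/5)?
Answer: 180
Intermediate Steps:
q(A) = -4 + 16*A/3 (q(A) = -4 + (A/3 + A/(1/5)) = -4 + (A*(⅓) + A/(⅕)) = -4 + (A/3 + A*5) = -4 + (A/3 + 5*A) = -4 + 16*A/3)
w = -5
(q(3)*w)*(-3) = ((-4 + (16/3)*3)*(-5))*(-3) = ((-4 + 16)*(-5))*(-3) = (12*(-5))*(-3) = -60*(-3) = 180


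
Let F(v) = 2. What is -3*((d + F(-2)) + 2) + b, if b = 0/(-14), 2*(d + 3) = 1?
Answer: -9/2 ≈ -4.5000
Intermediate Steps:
d = -5/2 (d = -3 + (½)*1 = -3 + ½ = -5/2 ≈ -2.5000)
b = 0 (b = 0*(-1/14) = 0)
-3*((d + F(-2)) + 2) + b = -3*((-5/2 + 2) + 2) + 0 = -3*(-½ + 2) + 0 = -3*3/2 + 0 = -9/2 + 0 = -9/2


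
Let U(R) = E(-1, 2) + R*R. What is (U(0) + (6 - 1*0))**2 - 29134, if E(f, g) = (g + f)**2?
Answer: -29085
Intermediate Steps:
E(f, g) = (f + g)**2
U(R) = 1 + R**2 (U(R) = (-1 + 2)**2 + R*R = 1**2 + R**2 = 1 + R**2)
(U(0) + (6 - 1*0))**2 - 29134 = ((1 + 0**2) + (6 - 1*0))**2 - 29134 = ((1 + 0) + (6 + 0))**2 - 29134 = (1 + 6)**2 - 29134 = 7**2 - 29134 = 49 - 29134 = -29085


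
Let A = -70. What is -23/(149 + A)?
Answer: -23/79 ≈ -0.29114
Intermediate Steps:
-23/(149 + A) = -23/(149 - 70) = -23/79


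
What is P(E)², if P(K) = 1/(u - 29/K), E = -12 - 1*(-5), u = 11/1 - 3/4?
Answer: 784/162409 ≈ 0.0048273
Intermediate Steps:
u = 41/4 (u = 11*1 - 3*¼ = 11 - ¾ = 41/4 ≈ 10.250)
E = -7 (E = -12 + 5 = -7)
P(K) = 1/(41/4 - 29/K)
P(E)² = (4*(-7)/(-116 + 41*(-7)))² = (4*(-7)/(-116 - 287))² = (4*(-7)/(-403))² = (4*(-7)*(-1/403))² = (28/403)² = 784/162409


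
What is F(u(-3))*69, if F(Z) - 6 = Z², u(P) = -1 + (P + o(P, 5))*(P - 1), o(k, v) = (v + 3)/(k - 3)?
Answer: 56465/3 ≈ 18822.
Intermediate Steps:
o(k, v) = (3 + v)/(-3 + k)
u(P) = -1 + (-1 + P)*(P + 8/(-3 + P)) (u(P) = -1 + (P + (3 + 5)/(-3 + P))*(P - 1) = -1 + (P + 8/(-3 + P))*(-1 + P) = -1 + (-1 + P)*(P + 8/(-3 + P)))
F(Z) = 6 + Z²
F(u(-3))*69 = (6 + ((-5 + (-3)³ - 4*(-3)² + 10*(-3))/(-3 - 3))²)*69 = (6 + ((-5 - 27 - 4*9 - 30)/(-6))²)*69 = (6 + (-(-5 - 27 - 36 - 30)/6)²)*69 = (6 + (-⅙*(-98))²)*69 = (6 + (49/3)²)*69 = (6 + 2401/9)*69 = (2455/9)*69 = 56465/3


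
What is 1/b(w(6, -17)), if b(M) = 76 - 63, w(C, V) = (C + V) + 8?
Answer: 1/13 ≈ 0.076923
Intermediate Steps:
w(C, V) = 8 + C + V
b(M) = 13
1/b(w(6, -17)) = 1/13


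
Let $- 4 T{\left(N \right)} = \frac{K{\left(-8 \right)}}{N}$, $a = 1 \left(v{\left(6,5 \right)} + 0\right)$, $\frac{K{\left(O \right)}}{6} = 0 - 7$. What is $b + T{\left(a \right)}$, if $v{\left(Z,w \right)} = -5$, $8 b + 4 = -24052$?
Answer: $- \frac{30091}{10} \approx -3009.1$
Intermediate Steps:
$b = -3007$ ($b = - \frac{1}{2} + \frac{1}{8} \left(-24052\right) = - \frac{1}{2} - \frac{6013}{2} = -3007$)
$K{\left(O \right)} = -42$ ($K{\left(O \right)} = 6 \left(0 - 7\right) = 6 \left(-7\right) = -42$)
$a = -5$ ($a = 1 \left(-5 + 0\right) = 1 \left(-5\right) = -5$)
$T{\left(N \right)} = \frac{21}{2 N}$ ($T{\left(N \right)} = - \frac{\left(-42\right) \frac{1}{N}}{4} = \frac{21}{2 N}$)
$b + T{\left(a \right)} = -3007 + \frac{21}{2 \left(-5\right)} = -3007 + \frac{21}{2} \left(- \frac{1}{5}\right) = -3007 - \frac{21}{10} = - \frac{30091}{10}$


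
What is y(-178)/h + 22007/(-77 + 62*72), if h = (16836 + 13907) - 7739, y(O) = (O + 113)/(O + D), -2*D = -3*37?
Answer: 12403158217/2472504426 ≈ 5.0164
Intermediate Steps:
D = 111/2 (D = -(-3)*37/2 = -½*(-111) = 111/2 ≈ 55.500)
y(O) = (113 + O)/(111/2 + O) (y(O) = (O + 113)/(O + 111/2) = (113 + O)/(111/2 + O))
h = 23004 (h = 30743 - 7739 = 23004)
y(-178)/h + 22007/(-77 + 62*72) = (2*(113 - 178)/(111 + 2*(-178)))/23004 + 22007/(-77 + 62*72) = (2*(-65)/(111 - 356))*(1/23004) + 22007/(-77 + 4464) = (2*(-65)/(-245))*(1/23004) + 22007/4387 = (2*(-1/245)*(-65))*(1/23004) + 22007*(1/4387) = (26/49)*(1/23004) + 22007/4387 = 13/563598 + 22007/4387 = 12403158217/2472504426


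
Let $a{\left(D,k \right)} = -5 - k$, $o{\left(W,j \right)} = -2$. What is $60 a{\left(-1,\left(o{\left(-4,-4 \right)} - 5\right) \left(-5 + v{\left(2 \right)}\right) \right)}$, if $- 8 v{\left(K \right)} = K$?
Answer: $-2505$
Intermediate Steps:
$v{\left(K \right)} = - \frac{K}{8}$
$60 a{\left(-1,\left(o{\left(-4,-4 \right)} - 5\right) \left(-5 + v{\left(2 \right)}\right) \right)} = 60 \left(-5 - \left(-2 - 5\right) \left(-5 - \frac{1}{4}\right)\right) = 60 \left(-5 - - 7 \left(-5 - \frac{1}{4}\right)\right) = 60 \left(-5 - \left(-7\right) \left(- \frac{21}{4}\right)\right) = 60 \left(-5 - \frac{147}{4}\right) = 60 \left(- \frac{167}{4}\right) = -2505$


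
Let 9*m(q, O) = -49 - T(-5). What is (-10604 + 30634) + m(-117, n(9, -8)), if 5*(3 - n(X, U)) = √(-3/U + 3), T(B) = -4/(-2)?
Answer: 60073/3 ≈ 20024.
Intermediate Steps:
T(B) = 2 (T(B) = -4*(-½) = 2)
n(X, U) = 3 - √(3 - 3/U)/5 (n(X, U) = 3 - √(-3/U + 3)/5 = 3 - √(3 - 3/U)/5)
m(q, O) = -17/3 (m(q, O) = (-49 - 1*2)/9 = (-49 - 2)/9 = (⅑)*(-51) = -17/3)
(-10604 + 30634) + m(-117, n(9, -8)) = (-10604 + 30634) - 17/3 = 20030 - 17/3 = 60073/3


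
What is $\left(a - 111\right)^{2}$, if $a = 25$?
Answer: $7396$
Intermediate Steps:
$\left(a - 111\right)^{2} = \left(25 - 111\right)^{2} = \left(-86\right)^{2} = 7396$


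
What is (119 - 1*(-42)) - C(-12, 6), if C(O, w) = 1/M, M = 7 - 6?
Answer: 160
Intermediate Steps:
M = 1
C(O, w) = 1 (C(O, w) = 1/1 = 1)
(119 - 1*(-42)) - C(-12, 6) = (119 - 1*(-42)) - 1*1 = (119 + 42) - 1 = 161 - 1 = 160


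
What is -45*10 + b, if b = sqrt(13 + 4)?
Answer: -450 + sqrt(17) ≈ -445.88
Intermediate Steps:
b = sqrt(17) ≈ 4.1231
-45*10 + b = -45*10 + sqrt(17) = -450 + sqrt(17)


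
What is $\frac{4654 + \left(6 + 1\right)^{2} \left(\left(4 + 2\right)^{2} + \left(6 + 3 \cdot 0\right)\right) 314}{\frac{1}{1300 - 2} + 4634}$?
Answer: $\frac{844824068}{6014933} \approx 140.45$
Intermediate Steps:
$\frac{4654 + \left(6 + 1\right)^{2} \left(\left(4 + 2\right)^{2} + \left(6 + 3 \cdot 0\right)\right) 314}{\frac{1}{1300 - 2} + 4634} = \frac{4654 + 7^{2} \left(6^{2} + \left(6 + 0\right)\right) 314}{\frac{1}{1298} + 4634} = \frac{4654 + 49 \left(36 + 6\right) 314}{\frac{1}{1298} + 4634} = \frac{4654 + 49 \cdot 42 \cdot 314}{\frac{6014933}{1298}} = \left(4654 + 2058 \cdot 314\right) \frac{1298}{6014933} = \left(4654 + 646212\right) \frac{1298}{6014933} = 650866 \cdot \frac{1298}{6014933} = \frac{844824068}{6014933}$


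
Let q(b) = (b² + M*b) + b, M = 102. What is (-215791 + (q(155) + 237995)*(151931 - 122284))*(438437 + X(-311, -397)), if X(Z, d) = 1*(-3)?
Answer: 3613224693940736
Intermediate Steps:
X(Z, d) = -3
q(b) = b² + 103*b (q(b) = (b² + 102*b) + b = b² + 103*b)
(-215791 + (q(155) + 237995)*(151931 - 122284))*(438437 + X(-311, -397)) = (-215791 + (155*(103 + 155) + 237995)*(151931 - 122284))*(438437 - 3) = (-215791 + (155*258 + 237995)*29647)*438434 = (-215791 + (39990 + 237995)*29647)*438434 = (-215791 + 277985*29647)*438434 = (-215791 + 8241421295)*438434 = 8241205504*438434 = 3613224693940736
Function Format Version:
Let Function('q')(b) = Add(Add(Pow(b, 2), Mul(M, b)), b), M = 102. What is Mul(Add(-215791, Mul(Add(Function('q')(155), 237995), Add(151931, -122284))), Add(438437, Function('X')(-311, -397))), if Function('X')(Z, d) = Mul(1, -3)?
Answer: 3613224693940736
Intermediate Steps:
Function('X')(Z, d) = -3
Function('q')(b) = Add(Pow(b, 2), Mul(103, b)) (Function('q')(b) = Add(Add(Pow(b, 2), Mul(102, b)), b) = Add(Pow(b, 2), Mul(103, b)))
Mul(Add(-215791, Mul(Add(Function('q')(155), 237995), Add(151931, -122284))), Add(438437, Function('X')(-311, -397))) = Mul(Add(-215791, Mul(Add(Mul(155, Add(103, 155)), 237995), Add(151931, -122284))), Add(438437, -3)) = Mul(Add(-215791, Mul(Add(Mul(155, 258), 237995), 29647)), 438434) = Mul(Add(-215791, Mul(Add(39990, 237995), 29647)), 438434) = Mul(Add(-215791, Mul(277985, 29647)), 438434) = Mul(Add(-215791, 8241421295), 438434) = Mul(8241205504, 438434) = 3613224693940736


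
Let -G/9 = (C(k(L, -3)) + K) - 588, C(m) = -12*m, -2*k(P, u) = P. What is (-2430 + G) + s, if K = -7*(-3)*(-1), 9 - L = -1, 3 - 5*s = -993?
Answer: 13551/5 ≈ 2710.2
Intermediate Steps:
s = 996/5 (s = 3/5 - 1/5*(-993) = 3/5 + 993/5 = 996/5 ≈ 199.20)
L = 10 (L = 9 - 1*(-1) = 9 + 1 = 10)
k(P, u) = -P/2
K = -21 (K = 21*(-1) = -21)
G = 4941 (G = -9*((-(-6)*10 - 21) - 588) = -9*((-12*(-5) - 21) - 588) = -9*((60 - 21) - 588) = -9*(39 - 588) = -9*(-549) = 4941)
(-2430 + G) + s = (-2430 + 4941) + 996/5 = 2511 + 996/5 = 13551/5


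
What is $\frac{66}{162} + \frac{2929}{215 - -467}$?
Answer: $\frac{86585}{18414} \approx 4.7021$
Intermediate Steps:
$\frac{66}{162} + \frac{2929}{215 - -467} = 66 \cdot \frac{1}{162} + \frac{2929}{215 + 467} = \frac{11}{27} + \frac{2929}{682} = \frac{86585}{18414}$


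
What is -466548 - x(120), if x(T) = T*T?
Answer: -480948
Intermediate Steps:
x(T) = T²
-466548 - x(120) = -466548 - 1*120² = -466548 - 1*14400 = -466548 - 14400 = -480948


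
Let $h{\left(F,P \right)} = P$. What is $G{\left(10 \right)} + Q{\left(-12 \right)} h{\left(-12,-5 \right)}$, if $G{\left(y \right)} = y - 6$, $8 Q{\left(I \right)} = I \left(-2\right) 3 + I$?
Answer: $- \frac{67}{2} \approx -33.5$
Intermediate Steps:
$Q{\left(I \right)} = - \frac{5 I}{8}$ ($Q{\left(I \right)} = \frac{I \left(-2\right) 3 + I}{8} = \frac{- 2 I 3 + I}{8} = \frac{- 6 I + I}{8} = \frac{\left(-5\right) I}{8} = - \frac{5 I}{8}$)
$G{\left(y \right)} = -6 + y$
$G{\left(10 \right)} + Q{\left(-12 \right)} h{\left(-12,-5 \right)} = \left(-6 + 10\right) + \left(- \frac{5}{8}\right) \left(-12\right) \left(-5\right) = 4 + \frac{15}{2} \left(-5\right) = 4 - \frac{75}{2} = - \frac{67}{2}$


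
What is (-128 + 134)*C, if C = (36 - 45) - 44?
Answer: -318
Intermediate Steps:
C = -53 (C = -9 - 44 = -53)
(-128 + 134)*C = (-128 + 134)*(-53) = 6*(-53) = -318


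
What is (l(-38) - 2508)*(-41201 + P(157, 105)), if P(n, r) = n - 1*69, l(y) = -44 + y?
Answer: 106482670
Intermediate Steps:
P(n, r) = -69 + n (P(n, r) = n - 69 = -69 + n)
(l(-38) - 2508)*(-41201 + P(157, 105)) = ((-44 - 38) - 2508)*(-41201 + (-69 + 157)) = (-82 - 2508)*(-41201 + 88) = -2590*(-41113) = 106482670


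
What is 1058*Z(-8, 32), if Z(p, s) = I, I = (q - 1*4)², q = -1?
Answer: 26450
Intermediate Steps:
I = 25 (I = (-1 - 1*4)² = (-1 - 4)² = (-5)² = 25)
Z(p, s) = 25
1058*Z(-8, 32) = 1058*25 = 26450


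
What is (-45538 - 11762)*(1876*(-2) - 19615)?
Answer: 1338929100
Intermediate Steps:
(-45538 - 11762)*(1876*(-2) - 19615) = -57300*(-3752 - 19615) = -57300*(-23367) = 1338929100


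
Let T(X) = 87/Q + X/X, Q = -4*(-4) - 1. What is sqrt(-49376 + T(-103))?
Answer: I*sqrt(1234230)/5 ≈ 222.19*I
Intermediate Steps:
Q = 15 (Q = 16 - 1 = 15)
T(X) = 34/5 (T(X) = 87/15 + X/X = 87*(1/15) + 1 = 29/5 + 1 = 34/5)
sqrt(-49376 + T(-103)) = sqrt(-49376 + 34/5) = sqrt(-246846/5) = I*sqrt(1234230)/5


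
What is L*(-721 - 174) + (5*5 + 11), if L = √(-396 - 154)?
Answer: 36 - 4475*I*√22 ≈ 36.0 - 20990.0*I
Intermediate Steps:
L = 5*I*√22 (L = √(-550) = 5*I*√22 ≈ 23.452*I)
L*(-721 - 174) + (5*5 + 11) = (5*I*√22)*(-721 - 174) + (5*5 + 11) = (5*I*√22)*(-895) + (25 + 11) = -4475*I*√22 + 36 = 36 - 4475*I*√22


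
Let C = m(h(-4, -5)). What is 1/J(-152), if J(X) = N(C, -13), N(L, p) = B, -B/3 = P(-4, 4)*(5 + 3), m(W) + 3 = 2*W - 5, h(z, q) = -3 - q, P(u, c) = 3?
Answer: -1/72 ≈ -0.013889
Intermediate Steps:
m(W) = -8 + 2*W (m(W) = -3 + (2*W - 5) = -3 + (-5 + 2*W) = -8 + 2*W)
C = -4 (C = -8 + 2*(-3 - 1*(-5)) = -8 + 2*(-3 + 5) = -8 + 2*2 = -8 + 4 = -4)
B = -72 (B = -9*(5 + 3) = -9*8 = -3*24 = -72)
N(L, p) = -72
J(X) = -72
1/J(-152) = 1/(-72) = -1/72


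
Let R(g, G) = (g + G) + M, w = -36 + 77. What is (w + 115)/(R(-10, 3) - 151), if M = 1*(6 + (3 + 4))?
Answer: -156/145 ≈ -1.0759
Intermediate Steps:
M = 13 (M = 1*(6 + 7) = 1*13 = 13)
w = 41
R(g, G) = 13 + G + g (R(g, G) = (g + G) + 13 = (G + g) + 13 = 13 + G + g)
(w + 115)/(R(-10, 3) - 151) = (41 + 115)/((13 + 3 - 10) - 151) = 156/(6 - 151) = 156/(-145) = 156*(-1/145) = -156/145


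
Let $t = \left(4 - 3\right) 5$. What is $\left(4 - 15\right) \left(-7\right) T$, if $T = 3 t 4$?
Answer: $4620$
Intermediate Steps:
$t = 5$ ($t = 1 \cdot 5 = 5$)
$T = 60$ ($T = 3 \cdot 5 \cdot 4 = 15 \cdot 4 = 60$)
$\left(4 - 15\right) \left(-7\right) T = \left(4 - 15\right) \left(-7\right) 60 = \left(-11\right) \left(-7\right) 60 = 77 \cdot 60 = 4620$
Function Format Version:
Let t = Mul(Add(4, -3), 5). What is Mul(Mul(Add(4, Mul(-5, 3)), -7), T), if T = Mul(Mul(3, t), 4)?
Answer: 4620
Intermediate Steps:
t = 5 (t = Mul(1, 5) = 5)
T = 60 (T = Mul(Mul(3, 5), 4) = Mul(15, 4) = 60)
Mul(Mul(Add(4, Mul(-5, 3)), -7), T) = Mul(Mul(Add(4, Mul(-5, 3)), -7), 60) = Mul(Mul(Add(4, -15), -7), 60) = Mul(Mul(-11, -7), 60) = Mul(77, 60) = 4620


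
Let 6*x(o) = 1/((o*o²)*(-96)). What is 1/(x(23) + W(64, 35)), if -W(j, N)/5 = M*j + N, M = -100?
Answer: 7008192/223035710399 ≈ 3.1422e-5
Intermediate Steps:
W(j, N) = -5*N + 500*j (W(j, N) = -5*(-100*j + N) = -5*(N - 100*j) = -5*N + 500*j)
x(o) = -1/(576*o³) (x(o) = (1/((o*o²)*(-96)))/6 = (-1/96/o³)/6 = (-1/(96*o³))/6 = -1/(576*o³))
1/(x(23) + W(64, 35)) = 1/(-1/576/23³ + (-5*35 + 500*64)) = 1/(-1/576*1/12167 + (-175 + 32000)) = 1/(-1/7008192 + 31825) = 1/(223035710399/7008192) = 7008192/223035710399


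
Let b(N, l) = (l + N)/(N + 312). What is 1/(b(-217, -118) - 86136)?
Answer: -19/1636651 ≈ -1.1609e-5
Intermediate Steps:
b(N, l) = (N + l)/(312 + N)
1/(b(-217, -118) - 86136) = 1/((-217 - 118)/(312 - 217) - 86136) = 1/(-335/95 - 86136) = 1/((1/95)*(-335) - 86136) = 1/(-67/19 - 86136) = 1/(-1636651/19) = -19/1636651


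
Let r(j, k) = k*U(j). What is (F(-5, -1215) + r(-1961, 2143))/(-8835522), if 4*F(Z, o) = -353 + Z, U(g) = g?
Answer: 2801675/5890348 ≈ 0.47564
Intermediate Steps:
F(Z, o) = -353/4 + Z/4 (F(Z, o) = (-353 + Z)/4 = -353/4 + Z/4)
r(j, k) = j*k (r(j, k) = k*j = j*k)
(F(-5, -1215) + r(-1961, 2143))/(-8835522) = ((-353/4 + (¼)*(-5)) - 1961*2143)/(-8835522) = ((-353/4 - 5/4) - 4202423)*(-1/8835522) = (-179/2 - 4202423)*(-1/8835522) = -8405025/2*(-1/8835522) = 2801675/5890348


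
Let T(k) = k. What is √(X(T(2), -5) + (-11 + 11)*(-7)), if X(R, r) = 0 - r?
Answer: √5 ≈ 2.2361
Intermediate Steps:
X(R, r) = -r
√(X(T(2), -5) + (-11 + 11)*(-7)) = √(-1*(-5) + (-11 + 11)*(-7)) = √(5 + 0*(-7)) = √(5 + 0) = √5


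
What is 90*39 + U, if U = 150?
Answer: 3660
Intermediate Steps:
90*39 + U = 90*39 + 150 = 3510 + 150 = 3660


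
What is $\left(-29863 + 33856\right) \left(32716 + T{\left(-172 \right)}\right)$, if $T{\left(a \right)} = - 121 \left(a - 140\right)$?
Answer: $281378724$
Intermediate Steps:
$T{\left(a \right)} = 16940 - 121 a$ ($T{\left(a \right)} = - 121 \left(-140 + a\right) = 16940 - 121 a$)
$\left(-29863 + 33856\right) \left(32716 + T{\left(-172 \right)}\right) = \left(-29863 + 33856\right) \left(32716 + \left(16940 - -20812\right)\right) = 3993 \left(32716 + \left(16940 + 20812\right)\right) = 3993 \left(32716 + 37752\right) = 3993 \cdot 70468 = 281378724$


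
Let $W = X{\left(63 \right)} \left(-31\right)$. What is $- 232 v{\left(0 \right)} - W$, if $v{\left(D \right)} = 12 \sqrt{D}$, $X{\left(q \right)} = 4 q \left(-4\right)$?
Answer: $-31248$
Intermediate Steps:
$X{\left(q \right)} = - 16 q$
$W = 31248$ ($W = \left(-16\right) 63 \left(-31\right) = \left(-1008\right) \left(-31\right) = 31248$)
$- 232 v{\left(0 \right)} - W = - 232 \cdot 12 \sqrt{0} - 31248 = - 232 \cdot 12 \cdot 0 - 31248 = \left(-232\right) 0 - 31248 = 0 - 31248 = -31248$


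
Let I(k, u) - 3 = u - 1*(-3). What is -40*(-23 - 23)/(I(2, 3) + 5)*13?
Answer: 11960/7 ≈ 1708.6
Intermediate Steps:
I(k, u) = 6 + u (I(k, u) = 3 + (u - 1*(-3)) = 3 + (u + 3) = 3 + (3 + u) = 6 + u)
-40*(-23 - 23)/(I(2, 3) + 5)*13 = -40*(-23 - 23)/((6 + 3) + 5)*13 = -(-1840)/(9 + 5)*13 = -(-1840)/14*13 = -40*(-23/7)*13 = (920/7)*13 = 11960/7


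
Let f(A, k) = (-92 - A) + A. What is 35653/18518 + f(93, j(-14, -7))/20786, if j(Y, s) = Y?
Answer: 369689801/192457574 ≈ 1.9209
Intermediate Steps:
f(A, k) = -92
35653/18518 + f(93, j(-14, -7))/20786 = 35653/18518 - 92/20786 = 35653*(1/18518) - 92*1/20786 = 35653/18518 - 46/10393 = 369689801/192457574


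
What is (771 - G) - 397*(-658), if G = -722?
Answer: 262719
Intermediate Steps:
(771 - G) - 397*(-658) = (771 - 1*(-722)) - 397*(-658) = (771 + 722) + 261226 = 1493 + 261226 = 262719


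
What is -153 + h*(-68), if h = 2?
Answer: -289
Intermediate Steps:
-153 + h*(-68) = -153 + 2*(-68) = -153 - 136 = -289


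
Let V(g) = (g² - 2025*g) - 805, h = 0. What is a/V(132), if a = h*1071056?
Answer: 0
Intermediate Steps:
V(g) = -805 + g² - 2025*g
a = 0 (a = 0*1071056 = 0)
a/V(132) = 0/(-805 + 132² - 2025*132) = 0/(-805 + 17424 - 267300) = 0/(-250681) = 0*(-1/250681) = 0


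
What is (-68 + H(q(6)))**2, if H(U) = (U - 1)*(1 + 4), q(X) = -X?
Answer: 10609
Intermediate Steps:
H(U) = -5 + 5*U (H(U) = (-1 + U)*5 = -5 + 5*U)
(-68 + H(q(6)))**2 = (-68 + (-5 + 5*(-1*6)))**2 = (-68 + (-5 + 5*(-6)))**2 = (-68 + (-5 - 30))**2 = (-68 - 35)**2 = (-103)**2 = 10609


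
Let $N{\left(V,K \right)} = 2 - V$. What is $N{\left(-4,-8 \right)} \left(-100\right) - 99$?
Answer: $-699$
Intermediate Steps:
$N{\left(-4,-8 \right)} \left(-100\right) - 99 = \left(2 - -4\right) \left(-100\right) - 99 = \left(2 + 4\right) \left(-100\right) - 99 = 6 \left(-100\right) - 99 = -600 - 99 = -699$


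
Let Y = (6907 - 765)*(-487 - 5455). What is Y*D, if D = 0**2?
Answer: 0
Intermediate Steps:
D = 0
Y = -36495764 (Y = 6142*(-5942) = -36495764)
Y*D = -36495764*0 = 0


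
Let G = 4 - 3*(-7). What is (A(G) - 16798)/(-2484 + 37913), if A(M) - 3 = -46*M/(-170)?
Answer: -285400/602293 ≈ -0.47386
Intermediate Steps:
G = 25 (G = 4 + 21 = 25)
A(M) = 3 + 23*M/85 (A(M) = 3 - 46*M/(-170) = 3 - 46*M*(-1/170) = 3 + 23*M/85)
(A(G) - 16798)/(-2484 + 37913) = ((3 + (23/85)*25) - 16798)/(-2484 + 37913) = ((3 + 115/17) - 16798)/35429 = (166/17 - 16798)*(1/35429) = -285400/17*1/35429 = -285400/602293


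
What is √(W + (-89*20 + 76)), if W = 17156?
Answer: 2*√3863 ≈ 124.31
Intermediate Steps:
√(W + (-89*20 + 76)) = √(17156 + (-89*20 + 76)) = √(17156 + (-1780 + 76)) = √(17156 - 1704) = √15452 = 2*√3863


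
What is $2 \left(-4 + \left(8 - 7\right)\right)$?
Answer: $-6$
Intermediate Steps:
$2 \left(-4 + \left(8 - 7\right)\right) = 2 \left(-4 + 1\right) = 2 \left(-3\right) = -6$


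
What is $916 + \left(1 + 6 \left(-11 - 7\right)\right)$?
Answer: $809$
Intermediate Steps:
$916 + \left(1 + 6 \left(-11 - 7\right)\right) = 916 + \left(1 + 6 \left(-18\right)\right) = 916 + \left(1 - 108\right) = 916 - 107 = 809$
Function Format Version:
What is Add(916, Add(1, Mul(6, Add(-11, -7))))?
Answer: 809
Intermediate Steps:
Add(916, Add(1, Mul(6, Add(-11, -7)))) = Add(916, Add(1, Mul(6, -18))) = Add(916, Add(1, -108)) = Add(916, -107) = 809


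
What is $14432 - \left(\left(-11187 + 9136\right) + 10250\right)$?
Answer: $6233$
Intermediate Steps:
$14432 - \left(\left(-11187 + 9136\right) + 10250\right) = 14432 - \left(-2051 + 10250\right) = 14432 - 8199 = 6233$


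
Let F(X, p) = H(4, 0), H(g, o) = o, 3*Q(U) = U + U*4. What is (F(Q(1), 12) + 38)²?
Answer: 1444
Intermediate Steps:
Q(U) = 5*U/3 (Q(U) = (U + U*4)/3 = (U + 4*U)/3 = (5*U)/3 = 5*U/3)
F(X, p) = 0
(F(Q(1), 12) + 38)² = (0 + 38)² = 38² = 1444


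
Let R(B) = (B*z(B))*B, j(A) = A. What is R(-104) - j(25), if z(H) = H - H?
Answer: -25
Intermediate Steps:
z(H) = 0
R(B) = 0 (R(B) = (B*0)*B = 0*B = 0)
R(-104) - j(25) = 0 - 1*25 = 0 - 25 = -25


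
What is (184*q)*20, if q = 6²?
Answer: 132480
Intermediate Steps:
q = 36
(184*q)*20 = (184*36)*20 = 6624*20 = 132480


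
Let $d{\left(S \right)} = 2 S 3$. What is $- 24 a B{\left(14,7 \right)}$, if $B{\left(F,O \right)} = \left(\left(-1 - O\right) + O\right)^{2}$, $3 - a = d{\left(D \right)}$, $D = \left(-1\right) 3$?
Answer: $-504$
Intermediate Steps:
$D = -3$
$d{\left(S \right)} = 6 S$
$a = 21$ ($a = 3 - 6 \left(-3\right) = 3 - -18 = 3 + 18 = 21$)
$B{\left(F,O \right)} = 1$ ($B{\left(F,O \right)} = \left(-1\right)^{2} = 1$)
$- 24 a B{\left(14,7 \right)} = \left(-24\right) 21 \cdot 1 = \left(-504\right) 1 = -504$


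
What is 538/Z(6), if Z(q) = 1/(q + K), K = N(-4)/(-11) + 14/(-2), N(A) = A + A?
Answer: -1614/11 ≈ -146.73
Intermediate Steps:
N(A) = 2*A
K = -69/11 (K = (2*(-4))/(-11) + 14/(-2) = -8*(-1/11) + 14*(-½) = 8/11 - 7 = -69/11 ≈ -6.2727)
Z(q) = 1/(-69/11 + q) (Z(q) = 1/(q - 69/11) = 1/(-69/11 + q))
538/Z(6) = 538/((11/(-69 + 11*6))) = 538/((11/(-69 + 66))) = 538/((11/(-3))) = 538/((11*(-⅓))) = 538/(-11/3) = 538*(-3/11) = -1614/11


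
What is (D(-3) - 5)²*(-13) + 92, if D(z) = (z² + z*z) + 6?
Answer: -4601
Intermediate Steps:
D(z) = 6 + 2*z² (D(z) = (z² + z²) + 6 = 2*z² + 6 = 6 + 2*z²)
(D(-3) - 5)²*(-13) + 92 = ((6 + 2*(-3)²) - 5)²*(-13) + 92 = ((6 + 2*9) - 5)²*(-13) + 92 = ((6 + 18) - 5)²*(-13) + 92 = (24 - 5)²*(-13) + 92 = 19²*(-13) + 92 = 361*(-13) + 92 = -4693 + 92 = -4601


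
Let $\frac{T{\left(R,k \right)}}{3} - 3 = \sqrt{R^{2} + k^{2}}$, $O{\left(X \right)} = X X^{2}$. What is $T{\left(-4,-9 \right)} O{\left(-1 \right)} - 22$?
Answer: $-31 - 3 \sqrt{97} \approx -60.547$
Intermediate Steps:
$O{\left(X \right)} = X^{3}$
$T{\left(R,k \right)} = 9 + 3 \sqrt{R^{2} + k^{2}}$
$T{\left(-4,-9 \right)} O{\left(-1 \right)} - 22 = \left(9 + 3 \sqrt{\left(-4\right)^{2} + \left(-9\right)^{2}}\right) \left(-1\right)^{3} - 22 = \left(9 + 3 \sqrt{16 + 81}\right) \left(-1\right) - 22 = \left(9 + 3 \sqrt{97}\right) \left(-1\right) - 22 = \left(-9 - 3 \sqrt{97}\right) - 22 = -31 - 3 \sqrt{97}$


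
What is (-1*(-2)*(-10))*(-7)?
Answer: 140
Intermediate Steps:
(-1*(-2)*(-10))*(-7) = (2*(-10))*(-7) = -20*(-7) = 140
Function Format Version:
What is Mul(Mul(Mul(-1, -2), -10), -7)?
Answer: 140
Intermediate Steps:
Mul(Mul(Mul(-1, -2), -10), -7) = Mul(Mul(2, -10), -7) = Mul(-20, -7) = 140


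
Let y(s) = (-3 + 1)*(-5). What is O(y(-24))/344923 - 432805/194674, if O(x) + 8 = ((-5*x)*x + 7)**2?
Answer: -101970635381/67147540102 ≈ -1.5186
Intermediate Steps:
y(s) = 10 (y(s) = -2*(-5) = 10)
O(x) = -8 + (7 - 5*x**2)**2 (O(x) = -8 + ((-5*x)*x + 7)**2 = -8 + (-5*x**2 + 7)**2 = -8 + (7 - 5*x**2)**2)
O(y(-24))/344923 - 432805/194674 = (-8 + (-7 + 5*10**2)**2)/344923 - 432805/194674 = (-8 + (-7 + 5*100)**2)*(1/344923) - 432805*1/194674 = (-8 + (-7 + 500)**2)*(1/344923) - 432805/194674 = (-8 + 493**2)*(1/344923) - 432805/194674 = (-8 + 243049)*(1/344923) - 432805/194674 = 243041*(1/344923) - 432805/194674 = 243041/344923 - 432805/194674 = -101970635381/67147540102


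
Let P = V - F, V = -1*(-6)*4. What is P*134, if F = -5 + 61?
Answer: -4288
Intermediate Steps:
V = 24 (V = 6*4 = 24)
F = 56
P = -32 (P = 24 - 1*56 = 24 - 56 = -32)
P*134 = -32*134 = -4288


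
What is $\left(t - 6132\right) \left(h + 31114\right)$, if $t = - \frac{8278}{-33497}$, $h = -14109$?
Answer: $- \frac{183828816770}{1763} \approx -1.0427 \cdot 10^{8}$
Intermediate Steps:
$t = \frac{8278}{33497}$ ($t = \left(-8278\right) \left(- \frac{1}{33497}\right) = \frac{8278}{33497} \approx 0.24713$)
$\left(t - 6132\right) \left(h + 31114\right) = \left(\frac{8278}{33497} - 6132\right) \left(-14109 + 31114\right) = \left(- \frac{205395326}{33497}\right) 17005 = - \frac{183828816770}{1763}$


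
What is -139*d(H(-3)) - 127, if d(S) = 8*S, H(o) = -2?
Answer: 2097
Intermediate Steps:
-139*d(H(-3)) - 127 = -1112*(-2) - 127 = -139*(-16) - 127 = 2224 - 127 = 2097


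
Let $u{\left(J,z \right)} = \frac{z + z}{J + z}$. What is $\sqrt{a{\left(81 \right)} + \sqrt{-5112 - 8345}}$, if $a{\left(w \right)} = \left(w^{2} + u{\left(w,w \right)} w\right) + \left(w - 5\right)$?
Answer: $\sqrt{6718 + i \sqrt{13457}} \approx 81.966 + 0.7076 i$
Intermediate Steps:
$u{\left(J,z \right)} = \frac{2 z}{J + z}$
$a{\left(w \right)} = -5 + w^{2} + 2 w$ ($a{\left(w \right)} = \left(w^{2} + \frac{2 w}{w + w} w\right) + \left(w - 5\right) = \left(w^{2} + \frac{2 w}{2 w} w\right) + \left(-5 + w\right) = \left(w^{2} + 2 w \frac{1}{2 w} w\right) + \left(-5 + w\right) = \left(w^{2} + 1 w\right) + \left(-5 + w\right) = \left(w^{2} + w\right) + \left(-5 + w\right) = \left(w + w^{2}\right) + \left(-5 + w\right) = -5 + w^{2} + 2 w$)
$\sqrt{a{\left(81 \right)} + \sqrt{-5112 - 8345}} = \sqrt{\left(-5 + 81^{2} + 2 \cdot 81\right) + \sqrt{-5112 - 8345}} = \sqrt{\left(-5 + 6561 + 162\right) + \sqrt{-5112 - 8345}} = \sqrt{6718 + \sqrt{-5112 - 8345}} = \sqrt{6718 + \sqrt{-13457}} = \sqrt{6718 + i \sqrt{13457}}$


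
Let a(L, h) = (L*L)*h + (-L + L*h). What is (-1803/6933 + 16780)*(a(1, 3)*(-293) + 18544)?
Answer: 662289103341/2311 ≈ 2.8658e+8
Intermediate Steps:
a(L, h) = -L + L*h + h*L**2 (a(L, h) = L**2*h + (-L + L*h) = h*L**2 + (-L + L*h) = -L + L*h + h*L**2)
(-1803/6933 + 16780)*(a(1, 3)*(-293) + 18544) = (-1803/6933 + 16780)*((1*(-1 + 3 + 1*3))*(-293) + 18544) = (-1803*1/6933 + 16780)*((1*(-1 + 3 + 3))*(-293) + 18544) = (-601/2311 + 16780)*((1*5)*(-293) + 18544) = 38777979*(5*(-293) + 18544)/2311 = 38777979*(-1465 + 18544)/2311 = (38777979/2311)*17079 = 662289103341/2311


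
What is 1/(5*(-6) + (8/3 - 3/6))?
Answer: -6/167 ≈ -0.035928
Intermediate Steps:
1/(5*(-6) + (8/3 - 3/6)) = 1/(-30 + (8*(⅓) - 3*⅙)) = 1/(-30 + (8/3 - ½)) = 1/(-30 + 13/6) = 1/(-167/6) = -6/167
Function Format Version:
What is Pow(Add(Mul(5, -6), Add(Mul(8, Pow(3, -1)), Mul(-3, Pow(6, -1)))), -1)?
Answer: Rational(-6, 167) ≈ -0.035928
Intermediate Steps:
Pow(Add(Mul(5, -6), Add(Mul(8, Pow(3, -1)), Mul(-3, Pow(6, -1)))), -1) = Pow(Add(-30, Add(Mul(8, Rational(1, 3)), Mul(-3, Rational(1, 6)))), -1) = Pow(Add(-30, Add(Rational(8, 3), Rational(-1, 2))), -1) = Pow(Add(-30, Rational(13, 6)), -1) = Pow(Rational(-167, 6), -1) = Rational(-6, 167)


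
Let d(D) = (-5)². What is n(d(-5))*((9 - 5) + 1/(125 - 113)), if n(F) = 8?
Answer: 98/3 ≈ 32.667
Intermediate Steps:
d(D) = 25
n(d(-5))*((9 - 5) + 1/(125 - 113)) = 8*((9 - 5) + 1/(125 - 113)) = 8*(4 + 1/12) = 8*(49/12) = 98/3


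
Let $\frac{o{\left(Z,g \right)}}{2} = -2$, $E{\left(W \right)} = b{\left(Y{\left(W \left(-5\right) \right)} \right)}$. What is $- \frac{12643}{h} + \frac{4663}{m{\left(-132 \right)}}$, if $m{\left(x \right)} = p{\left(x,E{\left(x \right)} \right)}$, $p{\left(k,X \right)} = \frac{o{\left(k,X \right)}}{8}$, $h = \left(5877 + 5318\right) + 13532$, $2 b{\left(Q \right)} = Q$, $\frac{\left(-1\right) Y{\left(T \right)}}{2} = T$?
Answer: $- \frac{230616645}{24727} \approx -9326.5$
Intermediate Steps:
$Y{\left(T \right)} = - 2 T$
$b{\left(Q \right)} = \frac{Q}{2}$
$E{\left(W \right)} = 5 W$ ($E{\left(W \right)} = \frac{\left(-2\right) W \left(-5\right)}{2} = \frac{\left(-2\right) \left(- 5 W\right)}{2} = \frac{10 W}{2} = 5 W$)
$h = 24727$ ($h = 11195 + 13532 = 24727$)
$o{\left(Z,g \right)} = -4$ ($o{\left(Z,g \right)} = 2 \left(-2\right) = -4$)
$p{\left(k,X \right)} = - \frac{1}{2}$ ($p{\left(k,X \right)} = - \frac{4}{8} = \left(-4\right) \frac{1}{8} = - \frac{1}{2}$)
$m{\left(x \right)} = - \frac{1}{2}$
$- \frac{12643}{h} + \frac{4663}{m{\left(-132 \right)}} = - \frac{12643}{24727} + \frac{4663}{- \frac{1}{2}} = \left(-12643\right) \frac{1}{24727} + 4663 \left(-2\right) = - \frac{12643}{24727} - 9326 = - \frac{230616645}{24727}$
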